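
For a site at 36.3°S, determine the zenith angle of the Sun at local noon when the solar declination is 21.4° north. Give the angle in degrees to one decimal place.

At local solar noon the hour angle is zero, so the zenith angle is |φ − δ| = |-36.3° − (21.4°)| = 57.7°.

57.7°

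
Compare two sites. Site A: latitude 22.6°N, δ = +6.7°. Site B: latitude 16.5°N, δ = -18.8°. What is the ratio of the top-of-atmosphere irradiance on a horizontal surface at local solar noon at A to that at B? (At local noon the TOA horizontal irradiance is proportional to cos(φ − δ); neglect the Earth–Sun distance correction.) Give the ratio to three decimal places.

1.178

A: cos θ_z = cos(22.6° − (6.7°)) = 0.9617.
B: cos θ_z = cos(16.5° − (-18.8°)) = 0.8161.
Ratio A/B = 0.9617 / 0.8161 = 1.1784.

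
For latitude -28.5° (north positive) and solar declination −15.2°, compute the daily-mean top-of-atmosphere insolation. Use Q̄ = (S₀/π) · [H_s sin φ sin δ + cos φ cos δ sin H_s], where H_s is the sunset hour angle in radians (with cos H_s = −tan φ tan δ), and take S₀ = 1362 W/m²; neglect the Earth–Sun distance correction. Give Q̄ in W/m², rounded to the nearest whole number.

cos H_s = −tan(-28.5°) · tan(-15.2°) = -0.1475, so H_s = arccos(-0.1475) = 98.48°. In radians, H_s = 1.7188.
H_s sin φ sin δ = 1.7188 × -0.4772 × -0.2622 = 0.2151.
cos φ cos δ sin H_s = 0.8788 × 0.9650 × 0.9891 = 0.8388.
Q̄ = (1362/π) × (0.2151 + 0.8388) = 433.54 × 1.0539 = 456.91 W/m².

457 W/m²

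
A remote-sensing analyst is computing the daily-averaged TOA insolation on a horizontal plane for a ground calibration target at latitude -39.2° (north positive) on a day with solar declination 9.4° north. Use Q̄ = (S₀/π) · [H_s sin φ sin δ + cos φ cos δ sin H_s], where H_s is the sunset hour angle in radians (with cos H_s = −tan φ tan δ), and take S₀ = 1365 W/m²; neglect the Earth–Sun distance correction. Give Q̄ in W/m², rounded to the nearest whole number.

The sunset hour angle satisfies cos H_s = −tan φ tan δ = 0.1350, giving H_s = 82.24°. In radians, H_s = 1.4354.
H_s sin φ sin δ = 1.4354 × -0.6320 × 0.1633 = -0.1481.
cos φ cos δ sin H_s = 0.7749 × 0.9866 × 0.9908 = 0.7575.
Q̄ = (1365/π) × (-0.1481 + 0.7575) = 434.49 × 0.6094 = 264.78 W/m².

265 W/m²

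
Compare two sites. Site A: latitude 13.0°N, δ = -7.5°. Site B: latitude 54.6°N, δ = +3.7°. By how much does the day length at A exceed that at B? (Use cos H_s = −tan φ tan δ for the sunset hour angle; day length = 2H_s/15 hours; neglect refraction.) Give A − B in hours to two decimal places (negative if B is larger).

A: H_s = arccos(−tan 13.0° · tan -7.5°) = 88.26°, so 2H_s/15 = 11.7680 h.
B: H_s = arccos(−tan 54.6° · tan 3.7°) = 95.22°, so 2H_s/15 = 12.6960 h.
A − B = 11.7680 − 12.6960 = -0.9280 h.

-0.93 h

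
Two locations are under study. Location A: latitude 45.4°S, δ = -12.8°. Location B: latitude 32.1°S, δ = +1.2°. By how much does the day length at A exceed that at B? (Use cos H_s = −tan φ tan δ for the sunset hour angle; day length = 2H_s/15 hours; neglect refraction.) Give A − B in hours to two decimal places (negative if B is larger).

+1.88 h

A: H_s = arccos(−tan -45.4° · tan -12.8°) = 103.32°, so 2H_s/15 = 13.7760 h.
B: H_s = arccos(−tan -32.1° · tan 1.2°) = 89.25°, so 2H_s/15 = 11.9000 h.
A − B = 13.7760 − 11.9000 = 1.8760 h.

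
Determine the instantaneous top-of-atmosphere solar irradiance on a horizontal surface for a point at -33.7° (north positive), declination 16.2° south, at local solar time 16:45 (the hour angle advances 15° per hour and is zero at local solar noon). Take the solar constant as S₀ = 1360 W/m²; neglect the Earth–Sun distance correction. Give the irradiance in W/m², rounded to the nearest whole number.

560 W/m²

Hour angle H = 15° × (16.75 − 12) = 71.25°.
cos θ_z = sin φ sin δ + cos φ cos δ cos H = (-0.5548)(-0.2790) + (0.8320)(0.9603)(0.3214) = 0.4116.
Top-of-atmosphere irradiance = S₀ cos θ_z = 1360 × 0.4116 = 559.78 W/m².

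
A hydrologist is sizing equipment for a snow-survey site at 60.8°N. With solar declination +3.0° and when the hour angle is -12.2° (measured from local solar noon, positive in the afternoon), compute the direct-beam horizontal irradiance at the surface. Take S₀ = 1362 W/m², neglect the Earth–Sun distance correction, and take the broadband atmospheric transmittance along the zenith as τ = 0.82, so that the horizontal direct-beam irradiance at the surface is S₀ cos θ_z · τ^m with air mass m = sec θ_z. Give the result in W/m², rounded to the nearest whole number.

486 W/m²

cos θ_z = sin(60.8°) sin(3.0°) + cos(60.8°) cos(3.0°) cos(-12.20°) = 0.0457 + 0.4762 = 0.5219.
Air mass m = 1/cos θ_z = 1/0.5219 = 1.916; τ^m = 0.82^1.916 = 0.6837.
Surface direct beam = 1362 × 0.5219 × 0.6837 = 485.99 W/m².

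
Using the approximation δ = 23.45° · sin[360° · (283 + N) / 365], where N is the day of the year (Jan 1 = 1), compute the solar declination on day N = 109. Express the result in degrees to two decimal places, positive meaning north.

360 × (283 + 109) / 365 = 386.630°; sin(386.630°) = 0.4482.
δ = 23.45 × 0.4482 = 10.510° ≈ +10.51°.

+10.51°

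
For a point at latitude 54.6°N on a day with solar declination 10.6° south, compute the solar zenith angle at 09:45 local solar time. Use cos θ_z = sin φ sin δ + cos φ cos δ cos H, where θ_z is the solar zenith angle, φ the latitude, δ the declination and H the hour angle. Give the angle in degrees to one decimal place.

71.1°

Hour angle H = 15° × (9.75 − 12) = -33.75°.
cos θ_z = sin(54.6°) sin(-10.6°) + cos(54.6°) cos(-10.6°) cos(-33.75°) = -0.1499 + 0.4734 = 0.3235.
θ_z = arccos(0.3235) = 71.13°.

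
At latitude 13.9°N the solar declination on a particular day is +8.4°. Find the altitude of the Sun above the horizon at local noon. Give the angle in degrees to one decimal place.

At local solar noon the hour angle is zero, so the elevation is 90° − |φ − δ| = 90° − |13.9° − (8.4°)| = 90° − 5.5° = 84.5°.

84.5°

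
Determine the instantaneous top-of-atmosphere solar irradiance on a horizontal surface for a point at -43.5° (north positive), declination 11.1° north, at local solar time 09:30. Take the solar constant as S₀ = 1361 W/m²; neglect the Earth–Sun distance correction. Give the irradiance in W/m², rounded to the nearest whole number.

Hour angle H = 15° × (9.5 − 12) = -37.50°.
cos θ_z = sin φ sin δ + cos φ cos δ cos H = (-0.6884)(0.1925) + (0.7254)(0.9813)(0.7934) = 0.4323.
Top-of-atmosphere irradiance = S₀ cos θ_z = 1361 × 0.4323 = 588.36 W/m².

588 W/m²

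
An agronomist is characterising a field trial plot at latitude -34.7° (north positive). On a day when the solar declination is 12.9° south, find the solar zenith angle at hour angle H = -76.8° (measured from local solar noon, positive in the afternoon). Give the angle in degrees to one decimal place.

71.9°

cos θ_z = sin(-34.7°) sin(-12.9°) + cos(-34.7°) cos(-12.9°) cos(-76.80°) = 0.1271 + 0.1830 = 0.3101.
θ_z = arccos(0.3101) = 71.93°.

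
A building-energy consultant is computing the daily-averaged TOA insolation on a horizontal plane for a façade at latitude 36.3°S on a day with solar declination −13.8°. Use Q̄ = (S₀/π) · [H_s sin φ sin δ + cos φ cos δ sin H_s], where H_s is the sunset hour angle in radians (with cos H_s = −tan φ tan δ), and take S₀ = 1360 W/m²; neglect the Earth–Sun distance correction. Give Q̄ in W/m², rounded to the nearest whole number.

−tan φ tan δ = −(-0.7346)(-0.2456) = -0.1804; H_s = arccos(-0.1804) = 100.39°. In radians, H_s = 1.7521.
H_s sin φ sin δ = 1.7521 × -0.5920 × -0.2385 = 0.2474.
cos φ cos δ sin H_s = 0.8059 × 0.9711 × 0.9836 = 0.7698.
Q̄ = (1360/π) × (0.2474 + 0.7698) = 432.90 × 1.0172 = 440.35 W/m².

440 W/m²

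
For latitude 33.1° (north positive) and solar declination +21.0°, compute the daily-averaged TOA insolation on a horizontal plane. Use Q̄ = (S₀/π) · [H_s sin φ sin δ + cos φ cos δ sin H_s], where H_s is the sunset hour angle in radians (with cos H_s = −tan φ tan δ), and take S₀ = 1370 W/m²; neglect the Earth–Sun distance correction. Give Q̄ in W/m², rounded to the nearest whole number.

486 W/m²

cos H_s = −tan(33.1°) · tan(21.0°) = -0.2502, so H_s = arccos(-0.2502) = 104.49°. In radians, H_s = 1.8237.
H_s sin φ sin δ = 1.8237 × 0.5461 × 0.3584 = 0.3569.
cos φ cos δ sin H_s = 0.8377 × 0.9336 × 0.9682 = 0.7572.
Q̄ = (1370/π) × (0.3569 + 0.7572) = 436.08 × 1.1141 = 485.84 W/m².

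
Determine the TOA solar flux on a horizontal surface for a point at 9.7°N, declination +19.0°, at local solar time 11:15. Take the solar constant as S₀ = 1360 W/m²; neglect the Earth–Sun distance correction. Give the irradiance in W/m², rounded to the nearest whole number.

Hour angle H = 15° × (11.25 − 12) = -11.25°.
cos θ_z = sin φ sin δ + cos φ cos δ cos H = (0.1685)(0.3256) + (0.9857)(0.9455)(0.9808) = 0.9689.
Top-of-atmosphere irradiance = S₀ cos θ_z = 1360 × 0.9689 = 1317.70 W/m².

1318 W/m²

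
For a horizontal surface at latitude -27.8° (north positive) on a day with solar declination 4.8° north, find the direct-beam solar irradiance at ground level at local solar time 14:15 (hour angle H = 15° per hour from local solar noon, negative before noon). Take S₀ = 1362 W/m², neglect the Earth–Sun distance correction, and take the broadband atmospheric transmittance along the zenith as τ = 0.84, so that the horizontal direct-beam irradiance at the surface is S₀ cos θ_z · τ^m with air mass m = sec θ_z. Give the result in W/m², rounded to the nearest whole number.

Hour angle H = 15° × (14.25 − 12) = 33.75°.
cos θ_z = sin(-27.8°) sin(4.8°) + cos(-27.8°) cos(4.8°) cos(33.75°) = -0.0390 + 0.7329 = 0.6939.
Air mass m = 1/cos θ_z = 1/0.6939 = 1.441; τ^m = 0.84^1.441 = 0.7778.
Surface direct beam = 1362 × 0.6939 × 0.7778 = 735.09 W/m².

735 W/m²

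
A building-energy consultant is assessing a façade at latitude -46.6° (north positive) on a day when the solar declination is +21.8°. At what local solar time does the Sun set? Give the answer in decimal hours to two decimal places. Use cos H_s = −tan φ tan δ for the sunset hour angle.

16.33 h

cos H_s = −tan(-46.6°) · tan(21.8°) = 0.4230, so H_s = arccos(0.4230) = 64.98°.
Sunset is at 12 + H_s/15 = 12 + 4.332 = 16.332 h local solar time.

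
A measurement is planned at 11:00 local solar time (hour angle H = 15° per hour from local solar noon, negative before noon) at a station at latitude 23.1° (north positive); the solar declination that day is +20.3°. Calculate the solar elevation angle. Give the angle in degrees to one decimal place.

75.8°

Hour angle H = 15° × (11 − 12) = -15.00°.
cos θ_z = sin φ sin δ + cos φ cos δ cos H = (0.3923)(0.3469) + (0.9198)(0.9379)(0.9659) = 0.9694.
θ_z = arccos(0.9694) = 14.21°, so the elevation is 90° − 14.21° = 75.79°.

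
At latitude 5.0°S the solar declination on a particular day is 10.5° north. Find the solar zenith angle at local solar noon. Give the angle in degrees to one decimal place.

15.5°

At local solar noon the hour angle is zero, so the zenith angle is |φ − δ| = |-5.0° − (10.5°)| = 15.5°.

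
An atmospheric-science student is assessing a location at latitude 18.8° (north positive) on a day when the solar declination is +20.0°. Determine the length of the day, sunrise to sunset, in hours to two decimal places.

cos H_s = −tan(18.8°) · tan(20.0°) = -0.1239, so H_s = arccos(-0.1239) = 97.12°.
Day length = 2 H_s / 15° h⁻¹ = 194.24° / 15 = 12.949 h.

12.95 hours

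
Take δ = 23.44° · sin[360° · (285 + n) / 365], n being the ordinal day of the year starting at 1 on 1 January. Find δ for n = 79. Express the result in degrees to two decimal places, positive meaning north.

360 × (285 + 79) / 365 = 359.014°; sin(359.014°) = -0.0172.
δ = 23.44 × -0.0172 = -0.403° ≈ -0.40°.

-0.40°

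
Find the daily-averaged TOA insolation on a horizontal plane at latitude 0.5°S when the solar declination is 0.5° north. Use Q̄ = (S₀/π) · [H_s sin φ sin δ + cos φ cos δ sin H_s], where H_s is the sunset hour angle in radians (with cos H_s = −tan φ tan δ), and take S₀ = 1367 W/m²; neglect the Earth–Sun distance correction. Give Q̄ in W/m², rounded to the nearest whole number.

435 W/m²

−tan φ tan δ = −(-0.0087)(0.0087) = 0.0001; H_s = arccos(0.0001) = 89.99°. In radians, H_s = 1.5706.
H_s sin φ sin δ = 1.5706 × -0.0087 × 0.0087 = -0.0001.
cos φ cos δ sin H_s = 1.0000 × 1.0000 × 1.0000 = 1.0000.
Q̄ = (1367/π) × (-0.0001 + 1.0000) = 435.13 × 0.9999 = 435.09 W/m².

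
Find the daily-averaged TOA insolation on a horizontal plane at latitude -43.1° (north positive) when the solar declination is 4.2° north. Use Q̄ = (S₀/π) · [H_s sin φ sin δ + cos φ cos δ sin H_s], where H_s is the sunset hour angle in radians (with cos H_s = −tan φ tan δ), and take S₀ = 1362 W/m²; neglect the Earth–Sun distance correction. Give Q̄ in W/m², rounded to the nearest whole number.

The sunset hour angle satisfies cos H_s = −tan φ tan δ = 0.0687, giving H_s = 86.06°. In radians, H_s = 1.5020.
H_s sin φ sin δ = 1.5020 × -0.6833 × 0.0732 = -0.0751.
cos φ cos δ sin H_s = 0.7302 × 0.9973 × 0.9976 = 0.7265.
Q̄ = (1362/π) × (-0.0751 + 0.7265) = 433.54 × 0.6514 = 282.41 W/m².

282 W/m²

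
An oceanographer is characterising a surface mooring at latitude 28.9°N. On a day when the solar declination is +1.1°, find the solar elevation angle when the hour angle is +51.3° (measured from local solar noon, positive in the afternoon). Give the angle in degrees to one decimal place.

33.8°

cos θ_z = sin φ sin δ + cos φ cos δ cos H = (0.4833)(0.0192) + (0.8755)(0.9998)(0.6252) = 0.5565.
θ_z = arccos(0.5565) = 56.19°, so the elevation is 90° − 56.19° = 33.81°.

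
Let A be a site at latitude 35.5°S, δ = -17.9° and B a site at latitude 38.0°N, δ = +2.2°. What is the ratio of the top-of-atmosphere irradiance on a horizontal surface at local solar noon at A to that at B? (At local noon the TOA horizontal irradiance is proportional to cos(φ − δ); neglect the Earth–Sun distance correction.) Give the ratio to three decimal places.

A: cos θ_z = cos(-35.5° − (-17.9°)) = 0.9532.
B: cos θ_z = cos(38.0° − (2.2°)) = 0.8111.
Ratio A/B = 0.9532 / 0.8111 = 1.1752.

1.175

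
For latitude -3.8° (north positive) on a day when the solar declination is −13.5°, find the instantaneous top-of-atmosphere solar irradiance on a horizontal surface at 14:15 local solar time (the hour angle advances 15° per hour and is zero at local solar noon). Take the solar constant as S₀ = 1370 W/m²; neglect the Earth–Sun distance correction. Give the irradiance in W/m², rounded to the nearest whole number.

1126 W/m²

Hour angle H = 15° × (14.25 − 12) = 33.75°.
cos θ_z = sin(-3.8°) sin(-13.5°) + cos(-3.8°) cos(-13.5°) cos(33.75°) = 0.0155 + 0.8067 = 0.8222.
Top-of-atmosphere irradiance = S₀ cos θ_z = 1370 × 0.8222 = 1126.41 W/m².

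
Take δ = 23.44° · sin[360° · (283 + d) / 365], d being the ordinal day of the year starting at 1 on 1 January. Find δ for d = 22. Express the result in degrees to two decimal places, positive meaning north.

-20.13°

360 × (283 + 22) / 365 = 300.822°; sin(300.822°) = -0.8588.
δ = 23.44 × -0.8588 = -20.130° ≈ -20.13°.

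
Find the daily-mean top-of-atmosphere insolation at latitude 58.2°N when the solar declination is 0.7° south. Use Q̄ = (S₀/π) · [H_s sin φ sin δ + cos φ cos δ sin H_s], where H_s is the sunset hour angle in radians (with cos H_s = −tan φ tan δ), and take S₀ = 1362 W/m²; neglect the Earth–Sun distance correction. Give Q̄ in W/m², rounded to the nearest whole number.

221 W/m²

cos H_s = −tan(58.2°) · tan(-0.7°) = 0.0197, so H_s = arccos(0.0197) = 88.87°. In radians, H_s = 1.5511.
H_s sin φ sin δ = 1.5511 × 0.8499 × -0.0122 = -0.0161.
cos φ cos δ sin H_s = 0.5270 × 0.9999 × 0.9998 = 0.5268.
Q̄ = (1362/π) × (-0.0161 + 0.5268) = 433.54 × 0.5107 = 221.41 W/m².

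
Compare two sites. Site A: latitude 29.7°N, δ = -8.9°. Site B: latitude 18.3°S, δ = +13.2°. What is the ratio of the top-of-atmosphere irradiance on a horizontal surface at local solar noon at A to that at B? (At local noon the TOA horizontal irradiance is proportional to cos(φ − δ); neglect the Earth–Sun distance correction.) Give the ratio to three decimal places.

A: cos θ_z = cos(29.7° − (-8.9°)) = 0.7815.
B: cos θ_z = cos(-18.3° − (13.2°)) = 0.8526.
Ratio A/B = 0.7815 / 0.8526 = 0.9166.

0.917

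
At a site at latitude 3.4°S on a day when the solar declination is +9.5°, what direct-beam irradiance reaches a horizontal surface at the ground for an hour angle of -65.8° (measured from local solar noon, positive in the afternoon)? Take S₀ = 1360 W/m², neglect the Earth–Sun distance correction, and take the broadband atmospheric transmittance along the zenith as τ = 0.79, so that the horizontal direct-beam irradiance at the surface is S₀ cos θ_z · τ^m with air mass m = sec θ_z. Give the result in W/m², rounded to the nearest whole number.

With φ = -3.4°, δ = 9.5°, H = -65.80°: sin φ sin δ = -0.0098, cos φ cos δ cos H = 0.4036, so cos θ_z = 0.3938.
Air mass m = 1/cos θ_z = 1/0.3938 = 2.539; τ^m = 0.79^2.539 = 0.5496.
Surface direct beam = 1360 × 0.3938 × 0.5496 = 294.35 W/m².

294 W/m²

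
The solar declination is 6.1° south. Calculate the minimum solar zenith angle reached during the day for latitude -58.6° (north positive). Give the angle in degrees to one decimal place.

52.5°

At local solar noon the hour angle is zero, so the zenith angle is |φ − δ| = |-58.6° − (-6.1°)| = 52.5°.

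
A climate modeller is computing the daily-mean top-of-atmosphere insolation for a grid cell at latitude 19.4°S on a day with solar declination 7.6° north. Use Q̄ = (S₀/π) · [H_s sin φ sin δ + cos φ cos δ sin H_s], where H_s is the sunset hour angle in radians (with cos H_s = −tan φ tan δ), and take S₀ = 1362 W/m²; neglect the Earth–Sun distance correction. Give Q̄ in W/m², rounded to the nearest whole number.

376 W/m²

−tan φ tan δ = −(-0.3522)(0.1334) = 0.0470; H_s = arccos(0.0470) = 87.31°. In radians, H_s = 1.5238.
H_s sin φ sin δ = 1.5238 × -0.3322 × 0.1323 = -0.0670.
cos φ cos δ sin H_s = 0.9432 × 0.9912 × 0.9989 = 0.9339.
Q̄ = (1362/π) × (-0.0670 + 0.9339) = 433.54 × 0.8669 = 375.84 W/m².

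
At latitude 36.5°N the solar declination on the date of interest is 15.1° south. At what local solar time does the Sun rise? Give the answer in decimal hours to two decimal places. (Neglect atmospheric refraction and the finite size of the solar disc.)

6.77 h

The sunset hour angle satisfies cos H_s = −tan φ tan δ = 0.1997, giving H_s = 78.48°.
Sunrise is at 12 − H_s/15 = 12 − 5.232 = 6.768 h local solar time.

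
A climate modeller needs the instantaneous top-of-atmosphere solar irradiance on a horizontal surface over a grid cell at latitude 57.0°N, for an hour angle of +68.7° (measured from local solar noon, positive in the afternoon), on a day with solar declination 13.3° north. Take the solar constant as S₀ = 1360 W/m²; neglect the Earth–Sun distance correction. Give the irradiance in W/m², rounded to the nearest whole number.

cos θ_z = sin φ sin δ + cos φ cos δ cos H = (0.8387)(0.2300) + (0.5446)(0.9732)(0.3633) = 0.3855.
Top-of-atmosphere irradiance = S₀ cos θ_z = 1360 × 0.3855 = 524.28 W/m².

524 W/m²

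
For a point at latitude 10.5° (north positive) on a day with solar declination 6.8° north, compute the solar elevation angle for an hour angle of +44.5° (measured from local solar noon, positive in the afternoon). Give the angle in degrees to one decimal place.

cos θ_z = sin(10.5°) sin(6.8°) + cos(10.5°) cos(6.8°) cos(44.50°) = 0.0216 + 0.6964 = 0.7180.
θ_z = arccos(0.7180) = 44.11°, so the elevation is 90° − 44.11° = 45.89°.

45.9°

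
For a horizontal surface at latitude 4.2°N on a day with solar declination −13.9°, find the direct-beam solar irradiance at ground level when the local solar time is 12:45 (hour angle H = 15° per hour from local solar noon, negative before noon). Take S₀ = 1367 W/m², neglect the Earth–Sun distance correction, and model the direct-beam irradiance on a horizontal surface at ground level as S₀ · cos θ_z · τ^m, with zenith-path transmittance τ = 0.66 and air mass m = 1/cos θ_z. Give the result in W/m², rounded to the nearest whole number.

Hour angle H = 15° × (12.75 − 12) = 11.25°.
With φ = 4.2°, δ = -13.9°, H = 11.25°: sin φ sin δ = -0.0176, cos φ cos δ cos H = 0.9495, so cos θ_z = 0.9319.
Air mass m = 1/cos θ_z = 1/0.9319 = 1.073; τ^m = 0.66^1.073 = 0.6403.
Surface direct beam = 1367 × 0.9319 × 0.6403 = 815.68 W/m².

816 W/m²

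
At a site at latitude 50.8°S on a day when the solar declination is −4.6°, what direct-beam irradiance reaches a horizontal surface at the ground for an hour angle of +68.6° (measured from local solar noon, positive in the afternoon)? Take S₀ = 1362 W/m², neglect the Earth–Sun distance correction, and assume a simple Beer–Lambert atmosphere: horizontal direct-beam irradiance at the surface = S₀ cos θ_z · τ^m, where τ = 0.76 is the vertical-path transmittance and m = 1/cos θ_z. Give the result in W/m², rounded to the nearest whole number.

155 W/m²

With φ = -50.8°, δ = -4.6°, H = 68.60°: sin φ sin δ = 0.0621, cos φ cos δ cos H = 0.2299, so cos θ_z = 0.2920.
Air mass m = 1/cos θ_z = 1/0.2920 = 3.425; τ^m = 0.76^3.425 = 0.3906.
Surface direct beam = 1362 × 0.2920 × 0.3906 = 155.34 W/m².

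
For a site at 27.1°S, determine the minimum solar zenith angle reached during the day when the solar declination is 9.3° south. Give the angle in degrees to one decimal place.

At local solar noon the hour angle is zero, so the zenith angle is |φ − δ| = |-27.1° − (-9.3°)| = 17.8°.

17.8°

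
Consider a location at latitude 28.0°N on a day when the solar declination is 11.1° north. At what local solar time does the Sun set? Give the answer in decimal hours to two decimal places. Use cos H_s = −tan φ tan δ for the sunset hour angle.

18.40 h

−tan φ tan δ = −(0.5317)(0.1962) = -0.1043; H_s = arccos(-0.1043) = 95.99°.
Sunset is at 12 + H_s/15 = 12 + 6.399 = 18.399 h local solar time.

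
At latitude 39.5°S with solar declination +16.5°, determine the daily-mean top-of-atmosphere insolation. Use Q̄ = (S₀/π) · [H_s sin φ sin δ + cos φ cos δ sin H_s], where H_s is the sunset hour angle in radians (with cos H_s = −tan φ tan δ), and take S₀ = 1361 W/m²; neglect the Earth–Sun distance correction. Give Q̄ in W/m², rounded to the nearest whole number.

The sunset hour angle satisfies cos H_s = −tan φ tan δ = 0.2442, giving H_s = 75.87°. In radians, H_s = 1.3242.
H_s sin φ sin δ = 1.3242 × -0.6361 × 0.2840 = -0.2392.
cos φ cos δ sin H_s = 0.7716 × 0.9588 × 0.9697 = 0.7174.
Q̄ = (1361/π) × (-0.2392 + 0.7174) = 433.22 × 0.4782 = 207.17 W/m².

207 W/m²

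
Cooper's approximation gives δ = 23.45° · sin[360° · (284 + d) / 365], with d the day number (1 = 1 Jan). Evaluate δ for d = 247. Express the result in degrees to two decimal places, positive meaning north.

360 × (284 + 247) / 365 = 523.726°; sin(523.726°) = 0.2802.
δ = 23.45 × 0.2802 = 6.571° ≈ +6.57°.

+6.57°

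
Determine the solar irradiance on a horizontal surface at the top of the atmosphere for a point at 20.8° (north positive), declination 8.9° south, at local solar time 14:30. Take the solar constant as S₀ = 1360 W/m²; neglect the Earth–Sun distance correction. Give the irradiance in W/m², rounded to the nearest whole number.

922 W/m²

Hour angle H = 15° × (14.5 − 12) = 37.50°.
cos θ_z = sin φ sin δ + cos φ cos δ cos H = (0.3551)(-0.1547) + (0.9348)(0.9880)(0.7934) = 0.6778.
Top-of-atmosphere irradiance = S₀ cos θ_z = 1360 × 0.6778 = 921.81 W/m².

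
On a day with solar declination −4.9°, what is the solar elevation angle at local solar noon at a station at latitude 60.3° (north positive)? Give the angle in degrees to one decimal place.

24.8°

At local solar noon the hour angle is zero, so the elevation is 90° − |φ − δ| = 90° − |60.3° − (-4.9°)| = 90° − 65.2° = 24.8°.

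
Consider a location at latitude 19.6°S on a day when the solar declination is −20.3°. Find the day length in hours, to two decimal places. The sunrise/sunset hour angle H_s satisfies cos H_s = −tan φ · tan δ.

cos H_s = −tan(-19.6°) · tan(-20.3°) = -0.1317, so H_s = arccos(-0.1317) = 97.57°.
Day length = 2 H_s / 15° h⁻¹ = 195.14° / 15 = 13.009 h.

13.01 hours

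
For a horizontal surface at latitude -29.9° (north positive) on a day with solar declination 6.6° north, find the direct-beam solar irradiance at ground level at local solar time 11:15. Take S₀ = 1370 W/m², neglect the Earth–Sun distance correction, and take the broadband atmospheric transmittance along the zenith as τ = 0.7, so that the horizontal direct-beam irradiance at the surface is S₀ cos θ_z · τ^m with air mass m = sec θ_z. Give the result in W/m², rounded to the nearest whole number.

686 W/m²

Hour angle H = 15° × (11.25 − 12) = -11.25°.
With φ = -29.9°, δ = 6.6°, H = -11.25°: sin φ sin δ = -0.0573, cos φ cos δ cos H = 0.8446, so cos θ_z = 0.7873.
Air mass m = 1/cos θ_z = 1/0.7873 = 1.270; τ^m = 0.7^1.270 = 0.6357.
Surface direct beam = 1370 × 0.7873 × 0.6357 = 685.67 W/m².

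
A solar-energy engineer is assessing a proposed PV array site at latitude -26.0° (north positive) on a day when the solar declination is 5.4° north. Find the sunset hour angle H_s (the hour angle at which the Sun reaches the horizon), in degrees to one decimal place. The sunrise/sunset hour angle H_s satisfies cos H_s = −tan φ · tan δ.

87.4°

cos H_s = −tan(-26.0°) · tan(5.4°) = 0.0461, so H_s = arccos(0.0461) = 87.36°.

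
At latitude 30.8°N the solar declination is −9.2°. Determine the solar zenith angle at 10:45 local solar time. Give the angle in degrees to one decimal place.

Hour angle H = 15° × (10.75 − 12) = -18.75°.
cos θ_z = sin(30.8°) sin(-9.2°) + cos(30.8°) cos(-9.2°) cos(-18.75°) = -0.0819 + 0.8029 = 0.7210.
θ_z = arccos(0.7210) = 43.86°.

43.9°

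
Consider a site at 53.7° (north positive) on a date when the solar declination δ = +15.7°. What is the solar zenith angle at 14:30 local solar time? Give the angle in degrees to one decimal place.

47.9°

Hour angle H = 15° × (14.5 − 12) = 37.50°.
cos θ_z = sin(53.7°) sin(15.7°) + cos(53.7°) cos(15.7°) cos(37.50°) = 0.2181 + 0.4522 = 0.6703.
θ_z = arccos(0.6703) = 47.91°.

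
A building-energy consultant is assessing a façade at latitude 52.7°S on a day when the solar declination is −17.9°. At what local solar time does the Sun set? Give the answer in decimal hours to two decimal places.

−tan φ tan δ = −(-1.3127)(-0.3230) = -0.4240; H_s = arccos(-0.4240) = 115.09°.
Sunset is at 12 + H_s/15 = 12 + 7.673 = 19.673 h local solar time.

19.67 h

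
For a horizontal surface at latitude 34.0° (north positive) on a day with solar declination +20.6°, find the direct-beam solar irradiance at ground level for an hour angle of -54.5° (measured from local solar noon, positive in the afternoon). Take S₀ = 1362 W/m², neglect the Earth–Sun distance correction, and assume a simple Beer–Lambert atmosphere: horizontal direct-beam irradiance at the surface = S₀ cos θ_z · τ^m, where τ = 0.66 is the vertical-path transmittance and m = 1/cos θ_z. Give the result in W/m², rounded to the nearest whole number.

464 W/m²

With φ = 34.0°, δ = 20.6°, H = -54.50°: sin φ sin δ = 0.1967, cos φ cos δ cos H = 0.4506, so cos θ_z = 0.6473.
Air mass m = 1/cos θ_z = 1/0.6473 = 1.545; τ^m = 0.66^1.545 = 0.5263.
Surface direct beam = 1362 × 0.6473 × 0.5263 = 464.00 W/m².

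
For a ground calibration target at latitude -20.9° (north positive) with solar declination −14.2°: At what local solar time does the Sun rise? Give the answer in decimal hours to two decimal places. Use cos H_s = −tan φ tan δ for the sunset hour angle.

−tan φ tan δ = −(-0.3819)(-0.2530) = -0.0966; H_s = arccos(-0.0966) = 95.54°.
Sunrise is at 12 − H_s/15 = 12 − 6.369 = 5.631 h local solar time.

5.63 h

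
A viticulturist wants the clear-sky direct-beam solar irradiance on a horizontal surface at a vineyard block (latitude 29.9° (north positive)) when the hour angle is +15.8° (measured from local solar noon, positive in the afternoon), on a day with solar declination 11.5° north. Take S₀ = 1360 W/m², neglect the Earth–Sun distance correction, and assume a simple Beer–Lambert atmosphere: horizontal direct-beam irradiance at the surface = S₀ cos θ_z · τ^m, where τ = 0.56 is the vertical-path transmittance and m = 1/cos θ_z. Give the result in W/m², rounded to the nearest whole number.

cos θ_z = sin(29.9°) sin(11.5°) + cos(29.9°) cos(11.5°) cos(15.80°) = 0.0994 + 0.8174 = 0.9168.
Air mass m = 1/cos θ_z = 1/0.9168 = 1.091; τ^m = 0.56^1.091 = 0.5312.
Surface direct beam = 1360 × 0.9168 × 0.5312 = 662.33 W/m².

662 W/m²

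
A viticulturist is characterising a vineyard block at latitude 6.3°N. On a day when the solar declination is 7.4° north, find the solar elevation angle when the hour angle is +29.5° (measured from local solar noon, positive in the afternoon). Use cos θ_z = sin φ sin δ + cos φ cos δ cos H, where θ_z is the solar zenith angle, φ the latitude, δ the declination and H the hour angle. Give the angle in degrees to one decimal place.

With φ = 6.3°, δ = 7.4°, H = 29.50°: sin φ sin δ = 0.0141, cos φ cos δ cos H = 0.8579, so cos θ_z = 0.8720.
θ_z = arccos(0.8720) = 29.31°, so the elevation is 90° − 29.31° = 60.69°.

60.7°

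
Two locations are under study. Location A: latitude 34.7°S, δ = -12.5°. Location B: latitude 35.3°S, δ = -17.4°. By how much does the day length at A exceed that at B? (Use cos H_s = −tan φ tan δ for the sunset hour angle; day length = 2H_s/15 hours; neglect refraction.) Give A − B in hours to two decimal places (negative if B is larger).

A: H_s = arccos(−tan -34.7° · tan -12.5°) = 98.83°, so 2H_s/15 = 13.1773 h.
B: H_s = arccos(−tan -35.3° · tan -17.4°) = 102.82°, so 2H_s/15 = 13.7093 h.
A − B = 13.1773 − 13.7093 = -0.5320 h.

-0.53 h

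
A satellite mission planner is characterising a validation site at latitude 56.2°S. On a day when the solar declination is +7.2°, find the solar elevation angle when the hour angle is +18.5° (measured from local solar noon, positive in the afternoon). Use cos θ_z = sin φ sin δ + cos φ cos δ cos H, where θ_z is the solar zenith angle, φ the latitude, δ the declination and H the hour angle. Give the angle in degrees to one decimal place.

24.8°

With φ = -56.2°, δ = 7.2°, H = 18.50°: sin φ sin δ = -0.1041, cos φ cos δ cos H = 0.5234, so cos θ_z = 0.4193.
θ_z = arccos(0.4193) = 65.21°, so the elevation is 90° − 65.21° = 24.79°.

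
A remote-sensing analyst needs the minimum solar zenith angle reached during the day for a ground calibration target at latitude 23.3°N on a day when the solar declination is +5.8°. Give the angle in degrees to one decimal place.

At local solar noon the hour angle is zero, so the zenith angle is |φ − δ| = |23.3° − (5.8°)| = 17.5°.

17.5°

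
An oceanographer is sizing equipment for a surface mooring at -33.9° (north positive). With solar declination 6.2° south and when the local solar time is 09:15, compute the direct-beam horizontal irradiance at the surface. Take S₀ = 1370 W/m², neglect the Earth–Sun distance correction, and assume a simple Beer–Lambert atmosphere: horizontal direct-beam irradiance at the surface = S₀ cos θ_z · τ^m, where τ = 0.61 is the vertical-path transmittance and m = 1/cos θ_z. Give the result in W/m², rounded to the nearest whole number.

451 W/m²

Hour angle H = 15° × (9.25 − 12) = -41.25°.
cos θ_z = sin φ sin δ + cos φ cos δ cos H = (-0.5577)(-0.1080) + (0.8300)(0.9942)(0.7518) = 0.6806.
Air mass m = 1/cos θ_z = 1/0.6806 = 1.469; τ^m = 0.61^1.469 = 0.4838.
Surface direct beam = 1370 × 0.6806 × 0.4838 = 451.11 W/m².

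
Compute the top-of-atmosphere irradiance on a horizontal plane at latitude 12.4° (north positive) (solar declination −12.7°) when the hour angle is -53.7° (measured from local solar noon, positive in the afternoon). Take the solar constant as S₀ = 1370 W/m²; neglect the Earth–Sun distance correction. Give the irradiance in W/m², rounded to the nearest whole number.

708 W/m²

cos θ_z = sin(12.4°) sin(-12.7°) + cos(12.4°) cos(-12.7°) cos(-53.70°) = -0.0472 + 0.5641 = 0.5169.
Top-of-atmosphere irradiance = S₀ cos θ_z = 1370 × 0.5169 = 708.15 W/m².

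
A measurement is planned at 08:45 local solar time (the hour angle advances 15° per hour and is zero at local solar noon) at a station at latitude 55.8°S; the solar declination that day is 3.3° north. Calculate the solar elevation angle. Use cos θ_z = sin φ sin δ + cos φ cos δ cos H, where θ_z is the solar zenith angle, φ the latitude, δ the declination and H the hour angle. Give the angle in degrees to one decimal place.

18.8°

Hour angle H = 15° × (8.75 − 12) = -48.75°.
cos θ_z = sin φ sin δ + cos φ cos δ cos H = (-0.8271)(0.0576) + (0.5621)(0.9983)(0.6593) = 0.3223.
θ_z = arccos(0.3223) = 71.20°, so the elevation is 90° − 71.20° = 18.80°.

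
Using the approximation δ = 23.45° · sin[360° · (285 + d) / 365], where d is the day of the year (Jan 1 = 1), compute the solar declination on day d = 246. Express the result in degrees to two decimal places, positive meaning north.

+6.57°

360 × (285 + 246) / 365 = 523.726°; sin(523.726°) = 0.2802.
δ = 23.45 × 0.2802 = 6.571° ≈ +6.57°.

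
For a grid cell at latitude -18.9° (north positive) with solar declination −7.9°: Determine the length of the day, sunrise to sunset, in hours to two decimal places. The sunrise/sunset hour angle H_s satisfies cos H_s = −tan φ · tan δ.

−tan φ tan δ = −(-0.3424)(-0.1388) = -0.0475; H_s = arccos(-0.0475) = 92.72°.
Day length = 2 H_s / 15° h⁻¹ = 185.44° / 15 = 12.363 h.

12.36 hours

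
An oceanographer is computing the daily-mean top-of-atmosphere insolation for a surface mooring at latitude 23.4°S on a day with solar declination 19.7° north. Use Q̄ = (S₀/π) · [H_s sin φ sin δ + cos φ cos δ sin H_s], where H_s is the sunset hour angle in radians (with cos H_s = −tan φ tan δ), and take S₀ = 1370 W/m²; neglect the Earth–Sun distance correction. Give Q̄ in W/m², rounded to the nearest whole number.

290 W/m²

The sunset hour angle satisfies cos H_s = −tan φ tan δ = 0.1549, giving H_s = 81.09°. In radians, H_s = 1.4153.
H_s sin φ sin δ = 1.4153 × -0.3971 × 0.3371 = -0.1895.
cos φ cos δ sin H_s = 0.9178 × 0.9415 × 0.9879 = 0.8537.
Q̄ = (1370/π) × (-0.1895 + 0.8537) = 436.08 × 0.6642 = 289.64 W/m².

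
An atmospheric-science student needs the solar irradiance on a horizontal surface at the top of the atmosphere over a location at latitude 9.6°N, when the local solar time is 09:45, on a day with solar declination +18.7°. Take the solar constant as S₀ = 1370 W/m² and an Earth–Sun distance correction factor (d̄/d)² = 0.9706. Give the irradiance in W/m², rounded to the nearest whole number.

1104 W/m²

Hour angle H = 15° × (9.75 − 12) = -33.75°.
With φ = 9.6°, δ = 18.7°, H = -33.75°: sin φ sin δ = 0.0535, cos φ cos δ cos H = 0.7765, so cos θ_z = 0.8300.
Top-of-atmosphere irradiance = S₀ (d̄/d)² cos θ_z = 1370 × 0.9706 × 0.8300 = 1103.67 W/m².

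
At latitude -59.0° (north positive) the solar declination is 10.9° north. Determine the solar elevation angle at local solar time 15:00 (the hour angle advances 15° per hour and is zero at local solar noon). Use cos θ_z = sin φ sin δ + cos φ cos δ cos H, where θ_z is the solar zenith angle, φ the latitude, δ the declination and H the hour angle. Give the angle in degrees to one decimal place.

11.3°

Hour angle H = 15° × (15 − 12) = 45.00°.
With φ = -59.0°, δ = 10.9°, H = 45.00°: sin φ sin δ = -0.1621, cos φ cos δ cos H = 0.3576, so cos θ_z = 0.1955.
θ_z = arccos(0.1955) = 78.73°, so the elevation is 90° − 78.73° = 11.27°.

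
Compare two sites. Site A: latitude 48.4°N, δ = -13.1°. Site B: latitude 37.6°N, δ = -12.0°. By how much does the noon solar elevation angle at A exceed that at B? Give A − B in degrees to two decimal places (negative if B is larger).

A: 90° − |48.4 − (-13.1)| = 28.50°.
B: 90° − |37.6 − (-12.0)| = 40.40°.
A − B = 28.50 − 40.40 = -11.90°.

-11.90°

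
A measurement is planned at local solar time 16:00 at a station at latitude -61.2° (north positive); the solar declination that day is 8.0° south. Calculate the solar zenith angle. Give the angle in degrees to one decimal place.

Hour angle H = 15° × (16 − 12) = 60.00°.
cos θ_z = sin φ sin δ + cos φ cos δ cos H = (-0.8763)(-0.1392) + (0.4818)(0.9903)(0.5000) = 0.3605.
θ_z = arccos(0.3605) = 68.87°.

68.9°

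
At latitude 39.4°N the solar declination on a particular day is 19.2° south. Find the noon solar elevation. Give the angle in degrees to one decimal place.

At local solar noon the hour angle is zero, so the elevation is 90° − |φ − δ| = 90° − |39.4° − (-19.2°)| = 90° − 58.6° = 31.4°.

31.4°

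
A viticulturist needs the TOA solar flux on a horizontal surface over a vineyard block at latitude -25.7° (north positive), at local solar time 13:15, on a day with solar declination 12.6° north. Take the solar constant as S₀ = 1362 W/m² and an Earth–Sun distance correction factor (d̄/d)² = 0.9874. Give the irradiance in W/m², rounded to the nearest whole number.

Hour angle H = 15° × (13.25 − 12) = 18.75°.
cos θ_z = sin(-25.7°) sin(12.6°) + cos(-25.7°) cos(12.6°) cos(18.75°) = -0.0946 + 0.8327 = 0.7381.
Top-of-atmosphere irradiance = S₀ (d̄/d)² cos θ_z = 1362 × 0.9874 × 0.7381 = 992.63 W/m².

993 W/m²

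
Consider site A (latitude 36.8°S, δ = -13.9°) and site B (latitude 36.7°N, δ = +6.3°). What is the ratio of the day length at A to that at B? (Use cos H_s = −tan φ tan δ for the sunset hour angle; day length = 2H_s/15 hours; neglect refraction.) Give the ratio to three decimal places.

1.063

A: H_s = arccos(−tan -36.8° · tan -13.9°) = 100.67°, so 2H_s/15 = 13.4227 h.
B: H_s = arccos(−tan 36.7° · tan 6.3°) = 94.72°, so 2H_s/15 = 12.6293 h.
Ratio A/B = 13.4227 / 12.6293 = 1.0628.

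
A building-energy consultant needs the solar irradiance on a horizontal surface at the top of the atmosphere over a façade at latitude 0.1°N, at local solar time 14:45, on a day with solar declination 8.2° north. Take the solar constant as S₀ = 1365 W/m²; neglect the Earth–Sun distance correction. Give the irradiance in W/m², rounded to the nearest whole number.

1016 W/m²

Hour angle H = 15° × (14.75 − 12) = 41.25°.
cos θ_z = sin φ sin δ + cos φ cos δ cos H = (0.0017)(0.1426) + (1.0000)(0.9898)(0.7518) = 0.7444.
Top-of-atmosphere irradiance = S₀ cos θ_z = 1365 × 0.7444 = 1016.11 W/m².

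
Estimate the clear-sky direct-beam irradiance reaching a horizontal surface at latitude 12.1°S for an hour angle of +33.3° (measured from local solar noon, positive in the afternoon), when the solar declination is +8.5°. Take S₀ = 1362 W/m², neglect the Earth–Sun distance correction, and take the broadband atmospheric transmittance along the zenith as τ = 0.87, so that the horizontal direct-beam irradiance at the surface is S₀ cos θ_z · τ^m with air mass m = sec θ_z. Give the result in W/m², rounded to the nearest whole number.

885 W/m²

cos θ_z = sin φ sin δ + cos φ cos δ cos H = (-0.2096)(0.1478) + (0.9778)(0.9890)(0.8358) = 0.7773.
Air mass m = 1/cos θ_z = 1/0.7773 = 1.287; τ^m = 0.87^1.287 = 0.8359.
Surface direct beam = 1362 × 0.7773 × 0.8359 = 884.95 W/m².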